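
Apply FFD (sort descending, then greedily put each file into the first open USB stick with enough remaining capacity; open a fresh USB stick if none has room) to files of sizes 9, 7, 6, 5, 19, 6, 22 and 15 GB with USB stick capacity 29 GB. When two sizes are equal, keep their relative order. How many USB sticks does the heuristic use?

4

Sorted descending: 22, 19, 15, 9, 7, 6, 6, 5.
  22 → USB stick 1 (new)  [load 22/29]
  19 → USB stick 2 (new)  [load 19/29]
  15 → USB stick 3 (new)  [load 15/29]
  9 → USB stick 2  [load 28/29]
  7 → USB stick 1  [load 29/29]
  6 → USB stick 3  [load 21/29]
  6 → USB stick 3  [load 27/29]
  5 → USB stick 4 (new)  [load 5/29]
4 USB sticks opened.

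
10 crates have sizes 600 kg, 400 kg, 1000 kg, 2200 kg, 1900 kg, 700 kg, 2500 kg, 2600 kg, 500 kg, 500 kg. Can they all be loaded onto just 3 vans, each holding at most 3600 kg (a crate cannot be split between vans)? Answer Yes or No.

No

Total = 12900 kg; ⌈12900/3600⌉ = 4.
At least 4 vans are required, but only 3 are allowed.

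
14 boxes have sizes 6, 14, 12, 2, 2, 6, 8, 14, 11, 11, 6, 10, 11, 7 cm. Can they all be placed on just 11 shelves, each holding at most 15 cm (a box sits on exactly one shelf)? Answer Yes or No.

A valid assignment using 10 shelves:
  shelf 1: 14 = 14
  shelf 2: 14 = 14
  shelf 3: 12 + 2 = 14
  shelf 4: 11 + 2 = 13
  shelf 5: 11 = 11
  shelf 6: 11 = 11
  shelf 7: 10 = 10
  shelf 8: 8 + 7 = 15
  shelf 9: 6 + 6 = 12
  shelf 10: 6 = 6
That uses only 10 ≤ 11, so 11 shelves are enough.

Yes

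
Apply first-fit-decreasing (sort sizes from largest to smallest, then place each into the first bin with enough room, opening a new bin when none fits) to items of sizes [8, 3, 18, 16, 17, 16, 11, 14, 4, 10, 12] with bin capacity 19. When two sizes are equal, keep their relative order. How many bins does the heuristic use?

8

Sorted descending: 18, 17, 16, 16, 14, 12, 11, 10, 8, 4, 3.
  18 → bin 1 (new)  [load 18/19]
  17 → bin 2 (new)  [load 17/19]
  16 → bin 3 (new)  [load 16/19]
  16 → bin 4 (new)  [load 16/19]
  14 → bin 5 (new)  [load 14/19]
  12 → bin 6 (new)  [load 12/19]
  11 → bin 7 (new)  [load 11/19]
  10 → bin 8 (new)  [load 10/19]
  8 → bin 7  [load 19/19]
  4 → bin 5  [load 18/19]
  3 → bin 3  [load 19/19]
8 bins opened.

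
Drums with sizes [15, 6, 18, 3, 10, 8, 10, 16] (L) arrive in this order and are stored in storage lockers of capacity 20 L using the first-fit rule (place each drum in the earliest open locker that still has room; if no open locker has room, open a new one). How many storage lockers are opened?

5

  15 → locker 1 (new)  [load 15/20]
  6 → locker 2 (new)  [load 6/20]
  18 → locker 3 (new)  [load 18/20]
  3 → locker 1  [load 18/20]
  10 → locker 2  [load 16/20]
  8 → locker 4 (new)  [load 8/20]
  10 → locker 4  [load 18/20]
  16 → locker 5 (new)  [load 16/20]
5 storage lockers opened.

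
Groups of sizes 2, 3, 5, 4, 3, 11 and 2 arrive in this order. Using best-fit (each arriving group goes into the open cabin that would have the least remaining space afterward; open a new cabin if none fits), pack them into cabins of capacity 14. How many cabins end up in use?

3

  2 → cabin 1 (new)  [load 2/14]
  3 → cabin 1  [load 5/14]
  5 → cabin 1  [load 10/14]
  4 → cabin 1  [load 14/14]
  3 → cabin 2 (new)  [load 3/14]
  11 → cabin 2  [load 14/14]
  2 → cabin 3 (new)  [load 2/14]
3 cabins opened.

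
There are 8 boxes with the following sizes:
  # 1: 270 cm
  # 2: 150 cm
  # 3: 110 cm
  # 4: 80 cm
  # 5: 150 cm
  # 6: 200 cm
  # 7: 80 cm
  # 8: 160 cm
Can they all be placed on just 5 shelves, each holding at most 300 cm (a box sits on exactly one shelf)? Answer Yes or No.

A valid assignment using 5 shelves:
  shelf 1: 270 = 270
  shelf 2: 200 + 80 = 280
  shelf 3: 160 + 110 = 270
  shelf 4: 150 + 150 = 300
  shelf 5: 80 = 80
Every load is within 300 cm, so 5 shelves suffice.

Yes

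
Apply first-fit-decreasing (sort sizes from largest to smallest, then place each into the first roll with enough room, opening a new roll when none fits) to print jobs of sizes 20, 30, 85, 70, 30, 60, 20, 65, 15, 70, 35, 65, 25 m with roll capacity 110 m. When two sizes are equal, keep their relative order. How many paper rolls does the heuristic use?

Sorted descending: 85, 70, 70, 65, 65, 60, 35, 30, 30, 25, 20, 20, 15.
  85 → roll 1 (new)  [load 85/110]
  70 → roll 2 (new)  [load 70/110]
  70 → roll 3 (new)  [load 70/110]
  65 → roll 4 (new)  [load 65/110]
  65 → roll 5 (new)  [load 65/110]
  60 → roll 6 (new)  [load 60/110]
  35 → roll 2  [load 105/110]
  30 → roll 3  [load 100/110]
  30 → roll 4  [load 95/110]
  25 → roll 1  [load 110/110]
  20 → roll 5  [load 85/110]
  20 → roll 5  [load 105/110]
  15 → roll 4  [load 110/110]
6 paper rolls opened.

6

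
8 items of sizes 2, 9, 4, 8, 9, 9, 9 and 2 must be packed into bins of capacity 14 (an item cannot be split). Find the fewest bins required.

5

Total = 9 + 9 + 9 + 9 + 8 + 4 + 2 + 2 = 52.
Lower bound: ⌈52/14⌉ = 4 bins.
Also, 5 items each exceed 7, and no two of those can share a bin, so at least 5 bins are needed.
A packing using 5 bins:
  bin 1: 9 + 4 = 13
  bin 2: 9 + 2 + 2 = 13
  bin 3: 9 = 9
  bin 4: 9 = 9
  bin 5: 8 = 8
This matches the lower bound, so 5 is optimal.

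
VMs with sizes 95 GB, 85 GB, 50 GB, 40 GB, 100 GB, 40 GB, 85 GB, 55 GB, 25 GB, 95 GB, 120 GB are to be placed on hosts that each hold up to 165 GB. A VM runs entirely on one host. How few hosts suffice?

6

Total = 120 + 100 + 95 + 95 + 85 + 85 + 55 + 50 + 40 + 40 + 25 = 790 GB.
Lower bound: ⌈790/165⌉ = 5 hosts.
Also, 6 VMs each exceed 165/2 GB, and no two of those can share a host, so at least 6 hosts are needed.
A packing using 6 hosts:
  host 1: 120 + 40 = 160
  host 2: 100 + 55 = 155
  host 3: 95 + 50 = 145
  host 4: 95 + 40 + 25 = 160
  host 5: 85 = 85
  host 6: 85 = 85
This matches the lower bound, so 6 is optimal.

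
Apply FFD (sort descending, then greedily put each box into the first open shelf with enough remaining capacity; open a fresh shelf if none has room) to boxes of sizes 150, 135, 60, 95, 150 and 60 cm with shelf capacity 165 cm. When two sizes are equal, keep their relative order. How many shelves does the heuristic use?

5

Sorted descending: 150, 150, 135, 95, 60, 60.
  150 → shelf 1 (new)  [load 150/165]
  150 → shelf 2 (new)  [load 150/165]
  135 → shelf 3 (new)  [load 135/165]
  95 → shelf 4 (new)  [load 95/165]
  60 → shelf 4  [load 155/165]
  60 → shelf 5 (new)  [load 60/165]
5 shelves opened.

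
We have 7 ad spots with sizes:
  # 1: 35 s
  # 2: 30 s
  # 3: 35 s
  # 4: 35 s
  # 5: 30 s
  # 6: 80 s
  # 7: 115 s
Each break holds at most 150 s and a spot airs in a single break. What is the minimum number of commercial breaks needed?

Total = 115 + 80 + 35 + 35 + 35 + 30 + 30 = 360 s.
Lower bound: ⌈360/150⌉ = 3 commercial breaks.
A packing using 3 commercial breaks:
  break 1: 115 + 35 = 150
  break 2: 80 + 35 + 35 = 150
  break 3: 30 + 30 = 60
This matches the lower bound, so 3 is optimal.

3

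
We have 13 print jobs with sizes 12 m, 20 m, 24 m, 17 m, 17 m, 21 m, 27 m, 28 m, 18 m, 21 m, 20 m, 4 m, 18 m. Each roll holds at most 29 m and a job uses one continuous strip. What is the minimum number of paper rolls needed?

Total = 28 + 27 + 24 + 21 + 21 + 20 + 20 + 18 + 18 + 17 + 17 + 12 + 4 = 247 m.
Lower bound: ⌈247/29⌉ = 9 paper rolls.
Also, 11 print jobs each exceed 29/2 m, and no two of those can share a roll, so at least 11 paper rolls are needed.
A packing using 11 paper rolls:
  roll 1: 28 = 28
  roll 2: 27 = 27
  roll 3: 24 + 4 = 28
  roll 4: 21 = 21
  roll 5: 21 = 21
  roll 6: 20 = 20
  roll 7: 20 = 20
  roll 8: 18 = 18
  roll 9: 18 = 18
  roll 10: 17 + 12 = 29
  roll 11: 17 = 17
This matches the lower bound, so 11 is optimal.

11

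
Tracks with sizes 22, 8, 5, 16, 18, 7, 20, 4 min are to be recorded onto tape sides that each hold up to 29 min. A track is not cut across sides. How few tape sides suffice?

Total = 22 + 20 + 18 + 16 + 8 + 7 + 5 + 4 = 100 min.
Lower bound: ⌈100/29⌉ = 4 tape sides.
A packing using 4 tape sides:
  side 1: 22 + 7 = 29
  side 2: 20 + 8 = 28
  side 3: 18 + 5 + 4 = 27
  side 4: 16 = 16
This matches the lower bound, so 4 is optimal.

4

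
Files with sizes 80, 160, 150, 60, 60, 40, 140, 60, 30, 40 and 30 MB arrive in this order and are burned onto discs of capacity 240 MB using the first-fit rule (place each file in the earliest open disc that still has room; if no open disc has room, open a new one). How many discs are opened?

4

  80 → disc 1 (new)  [load 80/240]
  160 → disc 1  [load 240/240]
  150 → disc 2 (new)  [load 150/240]
  60 → disc 2  [load 210/240]
  60 → disc 3 (new)  [load 60/240]
  40 → disc 3  [load 100/240]
  140 → disc 3  [load 240/240]
  60 → disc 4 (new)  [load 60/240]
  30 → disc 2  [load 240/240]
  40 → disc 4  [load 100/240]
  30 → disc 4  [load 130/240]
4 discs opened.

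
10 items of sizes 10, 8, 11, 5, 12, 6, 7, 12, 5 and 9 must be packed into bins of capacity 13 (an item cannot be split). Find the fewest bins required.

Total = 12 + 12 + 11 + 10 + 9 + 8 + 7 + 6 + 5 + 5 = 85.
Lower bound: ⌈85/13⌉ = 7 bins.
A packing using 8 bins:
  bin 1: 12 = 12
  bin 2: 12 = 12
  bin 3: 11 = 11
  bin 4: 10 = 10
  bin 5: 9 = 9
  bin 6: 8 + 5 = 13
  bin 7: 7 + 6 = 13
  bin 8: 5 = 5
No arrangement into 7 bins stays within capacity, so 8 is optimal.

8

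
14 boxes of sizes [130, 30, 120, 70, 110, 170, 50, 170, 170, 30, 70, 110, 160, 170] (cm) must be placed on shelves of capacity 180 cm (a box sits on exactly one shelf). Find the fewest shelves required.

Total = 170 + 170 + 170 + 170 + 160 + 130 + 120 + 110 + 110 + 70 + 70 + 50 + 30 + 30 = 1560 cm.
Lower bound: ⌈1560/180⌉ = 9 shelves.
A packing using 9 shelves:
  shelf 1: 170 = 170
  shelf 2: 170 = 170
  shelf 3: 170 = 170
  shelf 4: 170 = 170
  shelf 5: 160 = 160
  shelf 6: 130 + 50 = 180
  shelf 7: 120 + 30 + 30 = 180
  shelf 8: 110 + 70 = 180
  shelf 9: 110 + 70 = 180
This matches the lower bound, so 9 is optimal.

9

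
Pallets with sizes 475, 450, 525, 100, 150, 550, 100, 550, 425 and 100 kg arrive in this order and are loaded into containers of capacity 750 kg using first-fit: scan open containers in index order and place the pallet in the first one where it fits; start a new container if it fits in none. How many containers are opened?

  475 → container 1 (new)  [load 475/750]
  450 → container 2 (new)  [load 450/750]
  525 → container 3 (new)  [load 525/750]
  100 → container 1  [load 575/750]
  150 → container 1  [load 725/750]
  550 → container 4 (new)  [load 550/750]
  100 → container 2  [load 550/750]
  550 → container 5 (new)  [load 550/750]
  425 → container 6 (new)  [load 425/750]
  100 → container 2  [load 650/750]
6 containers opened.

6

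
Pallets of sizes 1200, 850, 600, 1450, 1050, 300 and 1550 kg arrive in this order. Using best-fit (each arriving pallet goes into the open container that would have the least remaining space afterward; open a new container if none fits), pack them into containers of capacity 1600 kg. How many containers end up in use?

  1200 → container 1 (new)  [load 1200/1600]
  850 → container 2 (new)  [load 850/1600]
  600 → container 2  [load 1450/1600]
  1450 → container 3 (new)  [load 1450/1600]
  1050 → container 4 (new)  [load 1050/1600]
  300 → container 1  [load 1500/1600]
  1550 → container 5 (new)  [load 1550/1600]
5 containers opened.

5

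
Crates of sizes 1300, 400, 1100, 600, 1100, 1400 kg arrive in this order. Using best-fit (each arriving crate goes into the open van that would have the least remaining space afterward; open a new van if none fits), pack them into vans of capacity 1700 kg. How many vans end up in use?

  1300 → van 1 (new)  [load 1300/1700]
  400 → van 1  [load 1700/1700]
  1100 → van 2 (new)  [load 1100/1700]
  600 → van 2  [load 1700/1700]
  1100 → van 3 (new)  [load 1100/1700]
  1400 → van 4 (new)  [load 1400/1700]
4 vans opened.

4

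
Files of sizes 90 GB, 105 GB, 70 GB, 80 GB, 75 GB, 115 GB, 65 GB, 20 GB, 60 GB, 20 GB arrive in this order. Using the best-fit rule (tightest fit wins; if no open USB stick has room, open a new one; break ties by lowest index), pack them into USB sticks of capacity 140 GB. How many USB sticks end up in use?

  90 → USB stick 1 (new)  [load 90/140]
  105 → USB stick 2 (new)  [load 105/140]
  70 → USB stick 3 (new)  [load 70/140]
  80 → USB stick 4 (new)  [load 80/140]
  75 → USB stick 5 (new)  [load 75/140]
  115 → USB stick 6 (new)  [load 115/140]
  65 → USB stick 5  [load 140/140]
  20 → USB stick 6  [load 135/140]
  60 → USB stick 4  [load 140/140]
  20 → USB stick 2  [load 125/140]
6 USB sticks opened.

6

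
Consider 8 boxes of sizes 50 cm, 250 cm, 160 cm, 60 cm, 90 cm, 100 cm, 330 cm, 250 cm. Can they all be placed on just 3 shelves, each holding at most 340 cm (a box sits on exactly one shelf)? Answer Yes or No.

No

Total = 1290 cm; ⌈1290/340⌉ = 4.
At least 4 shelves are required, but only 3 are allowed.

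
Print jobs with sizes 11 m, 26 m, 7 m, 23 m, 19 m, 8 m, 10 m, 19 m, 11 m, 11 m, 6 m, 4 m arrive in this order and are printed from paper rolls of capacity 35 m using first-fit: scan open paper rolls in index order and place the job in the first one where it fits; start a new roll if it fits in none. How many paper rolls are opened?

  11 → roll 1 (new)  [load 11/35]
  26 → roll 2 (new)  [load 26/35]
  7 → roll 1  [load 18/35]
  23 → roll 3 (new)  [load 23/35]
  19 → roll 4 (new)  [load 19/35]
  8 → roll 1  [load 26/35]
  10 → roll 3  [load 33/35]
  19 → roll 5 (new)  [load 19/35]
  11 → roll 4  [load 30/35]
  11 → roll 5  [load 30/35]
  6 → roll 1  [load 32/35]
  4 → roll 2  [load 30/35]
5 paper rolls opened.

5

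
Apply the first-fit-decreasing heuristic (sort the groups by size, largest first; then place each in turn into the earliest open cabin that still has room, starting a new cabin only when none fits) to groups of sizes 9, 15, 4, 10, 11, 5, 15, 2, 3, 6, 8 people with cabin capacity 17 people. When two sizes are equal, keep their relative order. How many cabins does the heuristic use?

Sorted descending: 15, 15, 11, 10, 9, 8, 6, 5, 4, 3, 2.
  15 → cabin 1 (new)  [load 15/17]
  15 → cabin 2 (new)  [load 15/17]
  11 → cabin 3 (new)  [load 11/17]
  10 → cabin 4 (new)  [load 10/17]
  9 → cabin 5 (new)  [load 9/17]
  8 → cabin 5  [load 17/17]
  6 → cabin 3  [load 17/17]
  5 → cabin 4  [load 15/17]
  4 → cabin 6 (new)  [load 4/17]
  3 → cabin 6  [load 7/17]
  2 → cabin 1  [load 17/17]
6 cabins opened.

6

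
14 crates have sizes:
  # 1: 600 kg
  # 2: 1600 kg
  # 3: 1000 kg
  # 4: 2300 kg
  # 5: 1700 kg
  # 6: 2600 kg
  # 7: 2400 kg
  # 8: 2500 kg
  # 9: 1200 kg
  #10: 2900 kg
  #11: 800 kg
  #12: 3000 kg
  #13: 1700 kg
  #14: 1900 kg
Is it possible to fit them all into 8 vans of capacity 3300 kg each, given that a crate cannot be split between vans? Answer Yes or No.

Total = 26200 kg; ⌈26200/3300⌉ = 8.
9 crates each exceed half the capacity and cannot share a van, forcing at least 9 vans.
At least 9 vans are required, but only 8 are allowed.

No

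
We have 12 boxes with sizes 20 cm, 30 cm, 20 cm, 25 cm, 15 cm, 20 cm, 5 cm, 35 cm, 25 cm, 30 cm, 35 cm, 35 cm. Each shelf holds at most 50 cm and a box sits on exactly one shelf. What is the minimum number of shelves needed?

Total = 35 + 35 + 35 + 30 + 30 + 25 + 25 + 20 + 20 + 20 + 15 + 5 = 295 cm.
Lower bound: ⌈295/50⌉ = 6 shelves.
A packing using 7 shelves:
  shelf 1: 35 + 15 = 50
  shelf 2: 35 + 5 = 40
  shelf 3: 35 = 35
  shelf 4: 30 + 20 = 50
  shelf 5: 30 + 20 = 50
  shelf 6: 25 + 25 = 50
  shelf 7: 20 = 20
No arrangement into 6 shelves stays within capacity, so 7 is optimal.

7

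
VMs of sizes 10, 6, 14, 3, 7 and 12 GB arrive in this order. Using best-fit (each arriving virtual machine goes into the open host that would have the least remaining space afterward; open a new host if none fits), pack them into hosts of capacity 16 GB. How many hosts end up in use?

4

  10 → host 1 (new)  [load 10/16]
  6 → host 1  [load 16/16]
  14 → host 2 (new)  [load 14/16]
  3 → host 3 (new)  [load 3/16]
  7 → host 3  [load 10/16]
  12 → host 4 (new)  [load 12/16]
4 hosts opened.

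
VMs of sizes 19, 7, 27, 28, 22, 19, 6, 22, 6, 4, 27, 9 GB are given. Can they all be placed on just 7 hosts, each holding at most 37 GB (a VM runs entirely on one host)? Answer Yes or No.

Yes

A valid assignment using 7 hosts:
  host 1: 28 + 9 = 37
  host 2: 27 + 7 = 34
  host 3: 27 + 6 + 4 = 37
  host 4: 22 + 6 = 28
  host 5: 22 = 22
  host 6: 19 = 19
  host 7: 19 = 19
Every load is within 37 GB, so 7 hosts suffice.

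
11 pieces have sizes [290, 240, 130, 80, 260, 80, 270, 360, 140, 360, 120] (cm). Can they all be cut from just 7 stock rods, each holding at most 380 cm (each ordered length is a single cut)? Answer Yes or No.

A valid assignment using 7 stock rods:
  stock rod 1: 360 = 360
  stock rod 2: 360 = 360
  stock rod 3: 290 + 80 = 370
  stock rod 4: 270 + 80 = 350
  stock rod 5: 260 + 120 = 380
  stock rod 6: 240 + 140 = 380
  stock rod 7: 130 = 130
Every load is within 380 cm, so 7 stock rods suffice.

Yes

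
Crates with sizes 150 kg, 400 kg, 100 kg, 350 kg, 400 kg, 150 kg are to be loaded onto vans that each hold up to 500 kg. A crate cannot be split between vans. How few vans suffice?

Total = 400 + 400 + 350 + 150 + 150 + 100 = 1550 kg.
Lower bound: ⌈1550/500⌉ = 4 vans.
A packing using 4 vans:
  van 1: 400 + 100 = 500
  van 2: 400 = 400
  van 3: 350 + 150 = 500
  van 4: 150 = 150
This matches the lower bound, so 4 is optimal.

4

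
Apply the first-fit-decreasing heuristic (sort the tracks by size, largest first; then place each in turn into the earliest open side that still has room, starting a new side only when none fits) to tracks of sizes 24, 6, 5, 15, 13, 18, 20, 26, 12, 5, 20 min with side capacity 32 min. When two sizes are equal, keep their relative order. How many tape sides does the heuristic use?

Sorted descending: 26, 24, 20, 20, 18, 15, 13, 12, 6, 5, 5.
  26 → side 1 (new)  [load 26/32]
  24 → side 2 (new)  [load 24/32]
  20 → side 3 (new)  [load 20/32]
  20 → side 4 (new)  [load 20/32]
  18 → side 5 (new)  [load 18/32]
  15 → side 6 (new)  [load 15/32]
  13 → side 5  [load 31/32]
  12 → side 3  [load 32/32]
  6 → side 1  [load 32/32]
  5 → side 2  [load 29/32]
  5 → side 4  [load 25/32]
6 tape sides opened.

6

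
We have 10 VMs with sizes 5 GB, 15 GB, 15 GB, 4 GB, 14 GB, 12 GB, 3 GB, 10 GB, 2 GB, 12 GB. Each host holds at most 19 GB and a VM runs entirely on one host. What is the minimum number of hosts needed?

6

Total = 15 + 15 + 14 + 12 + 12 + 10 + 5 + 4 + 3 + 2 = 92 GB.
Lower bound: ⌈92/19⌉ = 5 hosts.
Also, 6 VMs each exceed 19/2 GB, and no two of those can share a host, so at least 6 hosts are needed.
A packing using 6 hosts:
  host 1: 15 + 4 = 19
  host 2: 15 + 3 = 18
  host 3: 14 + 5 = 19
  host 4: 12 + 2 = 14
  host 5: 12 = 12
  host 6: 10 = 10
This matches the lower bound, so 6 is optimal.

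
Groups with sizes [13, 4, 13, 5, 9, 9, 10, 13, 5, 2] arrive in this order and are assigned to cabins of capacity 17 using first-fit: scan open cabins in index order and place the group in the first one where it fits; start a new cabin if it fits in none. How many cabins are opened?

6

  13 → cabin 1 (new)  [load 13/17]
  4 → cabin 1  [load 17/17]
  13 → cabin 2 (new)  [load 13/17]
  5 → cabin 3 (new)  [load 5/17]
  9 → cabin 3  [load 14/17]
  9 → cabin 4 (new)  [load 9/17]
  10 → cabin 5 (new)  [load 10/17]
  13 → cabin 6 (new)  [load 13/17]
  5 → cabin 4  [load 14/17]
  2 → cabin 2  [load 15/17]
6 cabins opened.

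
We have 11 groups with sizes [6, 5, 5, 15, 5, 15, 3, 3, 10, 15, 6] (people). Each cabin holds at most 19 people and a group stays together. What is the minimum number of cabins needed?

6

Total = 15 + 15 + 15 + 10 + 6 + 6 + 5 + 5 + 5 + 3 + 3 = 88 people.
Lower bound: ⌈88/19⌉ = 5 cabins.
A packing using 6 cabins:
  cabin 1: 15 + 3 = 18
  cabin 2: 15 + 3 = 18
  cabin 3: 15 = 15
  cabin 4: 10 + 6 = 16
  cabin 5: 6 + 5 + 5 = 16
  cabin 6: 5 = 5
No arrangement into 5 cabins stays within capacity, so 6 is optimal.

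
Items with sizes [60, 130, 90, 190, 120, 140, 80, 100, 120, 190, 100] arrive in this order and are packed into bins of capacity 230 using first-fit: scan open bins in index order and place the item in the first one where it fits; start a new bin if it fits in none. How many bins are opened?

7

  60 → bin 1 (new)  [load 60/230]
  130 → bin 1  [load 190/230]
  90 → bin 2 (new)  [load 90/230]
  190 → bin 3 (new)  [load 190/230]
  120 → bin 2  [load 210/230]
  140 → bin 4 (new)  [load 140/230]
  80 → bin 4  [load 220/230]
  100 → bin 5 (new)  [load 100/230]
  120 → bin 5  [load 220/230]
  190 → bin 6 (new)  [load 190/230]
  100 → bin 7 (new)  [load 100/230]
7 bins opened.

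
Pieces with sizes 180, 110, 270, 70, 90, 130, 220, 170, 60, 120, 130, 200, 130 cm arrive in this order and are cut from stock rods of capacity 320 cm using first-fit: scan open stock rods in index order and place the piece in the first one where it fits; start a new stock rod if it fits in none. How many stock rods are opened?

7

  180 → stock rod 1 (new)  [load 180/320]
  110 → stock rod 1  [load 290/320]
  270 → stock rod 2 (new)  [load 270/320]
  70 → stock rod 3 (new)  [load 70/320]
  90 → stock rod 3  [load 160/320]
  130 → stock rod 3  [load 290/320]
  220 → stock rod 4 (new)  [load 220/320]
  170 → stock rod 5 (new)  [load 170/320]
  60 → stock rod 4  [load 280/320]
  120 → stock rod 5  [load 290/320]
  130 → stock rod 6 (new)  [load 130/320]
  200 → stock rod 7 (new)  [load 200/320]
  130 → stock rod 6  [load 260/320]
7 stock rods opened.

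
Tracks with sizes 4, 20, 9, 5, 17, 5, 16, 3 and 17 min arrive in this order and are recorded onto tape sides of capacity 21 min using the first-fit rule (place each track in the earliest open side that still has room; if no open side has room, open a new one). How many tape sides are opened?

5

  4 → side 1 (new)  [load 4/21]
  20 → side 2 (new)  [load 20/21]
  9 → side 1  [load 13/21]
  5 → side 1  [load 18/21]
  17 → side 3 (new)  [load 17/21]
  5 → side 4 (new)  [load 5/21]
  16 → side 4  [load 21/21]
  3 → side 1  [load 21/21]
  17 → side 5 (new)  [load 17/21]
5 tape sides opened.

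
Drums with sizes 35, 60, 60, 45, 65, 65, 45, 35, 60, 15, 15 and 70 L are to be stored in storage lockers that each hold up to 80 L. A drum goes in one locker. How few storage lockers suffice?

8

Total = 70 + 65 + 65 + 60 + 60 + 60 + 45 + 45 + 35 + 35 + 15 + 15 = 570 L.
Lower bound: ⌈570/80⌉ = 8 storage lockers.
A packing using 8 storage lockers:
  locker 1: 70 = 70
  locker 2: 65 + 15 = 80
  locker 3: 65 + 15 = 80
  locker 4: 60 = 60
  locker 5: 60 = 60
  locker 6: 60 = 60
  locker 7: 45 + 35 = 80
  locker 8: 45 + 35 = 80
This matches the lower bound, so 8 is optimal.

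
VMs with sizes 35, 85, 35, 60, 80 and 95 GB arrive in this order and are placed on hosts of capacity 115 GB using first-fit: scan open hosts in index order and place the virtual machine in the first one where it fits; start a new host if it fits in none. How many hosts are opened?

5

  35 → host 1 (new)  [load 35/115]
  85 → host 2 (new)  [load 85/115]
  35 → host 1  [load 70/115]
  60 → host 3 (new)  [load 60/115]
  80 → host 4 (new)  [load 80/115]
  95 → host 5 (new)  [load 95/115]
5 hosts opened.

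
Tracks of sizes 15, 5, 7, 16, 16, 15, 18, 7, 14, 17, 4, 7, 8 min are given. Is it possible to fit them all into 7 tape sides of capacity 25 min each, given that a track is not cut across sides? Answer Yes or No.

A valid assignment using 7 tape sides:
  side 1: 18 + 7 = 25
  side 2: 17 + 8 = 25
  side 3: 16 + 7 = 23
  side 4: 16 + 7 = 23
  side 5: 15 + 5 + 4 = 24
  side 6: 15 = 15
  side 7: 14 = 14
Every load is within 25 min, so 7 tape sides suffice.

Yes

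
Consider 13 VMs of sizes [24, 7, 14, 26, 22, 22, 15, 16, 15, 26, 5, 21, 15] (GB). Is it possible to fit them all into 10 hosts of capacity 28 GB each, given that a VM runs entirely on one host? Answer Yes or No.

Total = 228 GB; ⌈228/28⌉ = 9.
10 VMs each exceed half the capacity and cannot share a host, forcing at least 10 hosts.
The bound of 10 does not rule out 10, but exhaustive search shows no assignment into 10 hosts of capacity 28 GB exists — the minimum is 11.

No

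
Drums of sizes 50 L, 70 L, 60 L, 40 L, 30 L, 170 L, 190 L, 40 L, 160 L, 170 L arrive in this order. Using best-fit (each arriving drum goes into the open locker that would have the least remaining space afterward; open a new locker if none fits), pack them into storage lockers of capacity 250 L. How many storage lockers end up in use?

5

  50 → locker 1 (new)  [load 50/250]
  70 → locker 1  [load 120/250]
  60 → locker 1  [load 180/250]
  40 → locker 1  [load 220/250]
  30 → locker 1  [load 250/250]
  170 → locker 2 (new)  [load 170/250]
  190 → locker 3 (new)  [load 190/250]
  40 → locker 3  [load 230/250]
  160 → locker 4 (new)  [load 160/250]
  170 → locker 5 (new)  [load 170/250]
5 storage lockers opened.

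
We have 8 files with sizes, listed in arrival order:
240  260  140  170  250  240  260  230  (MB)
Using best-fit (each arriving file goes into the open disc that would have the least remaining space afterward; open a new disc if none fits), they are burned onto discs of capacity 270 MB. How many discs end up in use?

8

  240 → disc 1 (new)  [load 240/270]
  260 → disc 2 (new)  [load 260/270]
  140 → disc 3 (new)  [load 140/270]
  170 → disc 4 (new)  [load 170/270]
  250 → disc 5 (new)  [load 250/270]
  240 → disc 6 (new)  [load 240/270]
  260 → disc 7 (new)  [load 260/270]
  230 → disc 8 (new)  [load 230/270]
8 discs opened.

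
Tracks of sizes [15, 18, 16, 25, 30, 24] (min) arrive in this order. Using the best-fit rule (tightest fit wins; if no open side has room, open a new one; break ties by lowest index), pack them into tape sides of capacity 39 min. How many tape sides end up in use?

5

  15 → side 1 (new)  [load 15/39]
  18 → side 1  [load 33/39]
  16 → side 2 (new)  [load 16/39]
  25 → side 3 (new)  [load 25/39]
  30 → side 4 (new)  [load 30/39]
  24 → side 5 (new)  [load 24/39]
5 tape sides opened.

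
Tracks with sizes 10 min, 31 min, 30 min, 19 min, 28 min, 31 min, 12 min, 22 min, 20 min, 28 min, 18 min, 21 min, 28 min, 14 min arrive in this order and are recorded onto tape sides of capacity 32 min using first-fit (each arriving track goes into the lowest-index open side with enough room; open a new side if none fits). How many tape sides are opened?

11

  10 → side 1 (new)  [load 10/32]
  31 → side 2 (new)  [load 31/32]
  30 → side 3 (new)  [load 30/32]
  19 → side 1  [load 29/32]
  28 → side 4 (new)  [load 28/32]
  31 → side 5 (new)  [load 31/32]
  12 → side 6 (new)  [load 12/32]
  22 → side 7 (new)  [load 22/32]
  20 → side 6  [load 32/32]
  28 → side 8 (new)  [load 28/32]
  18 → side 9 (new)  [load 18/32]
  21 → side 10 (new)  [load 21/32]
  28 → side 11 (new)  [load 28/32]
  14 → side 9  [load 32/32]
11 tape sides opened.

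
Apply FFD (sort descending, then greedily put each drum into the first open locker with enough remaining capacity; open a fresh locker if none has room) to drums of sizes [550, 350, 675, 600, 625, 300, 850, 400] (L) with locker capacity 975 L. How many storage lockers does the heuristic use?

Sorted descending: 850, 675, 625, 600, 550, 400, 350, 300.
  850 → locker 1 (new)  [load 850/975]
  675 → locker 2 (new)  [load 675/975]
  625 → locker 3 (new)  [load 625/975]
  600 → locker 4 (new)  [load 600/975]
  550 → locker 5 (new)  [load 550/975]
  400 → locker 5  [load 950/975]
  350 → locker 3  [load 975/975]
  300 → locker 2  [load 975/975]
5 storage lockers opened.

5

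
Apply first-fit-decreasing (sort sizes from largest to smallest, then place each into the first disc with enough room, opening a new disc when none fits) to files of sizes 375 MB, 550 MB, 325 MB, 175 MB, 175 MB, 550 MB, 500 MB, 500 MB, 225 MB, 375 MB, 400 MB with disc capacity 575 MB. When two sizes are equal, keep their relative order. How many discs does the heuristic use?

Sorted descending: 550, 550, 500, 500, 400, 375, 375, 325, 225, 175, 175.
  550 → disc 1 (new)  [load 550/575]
  550 → disc 2 (new)  [load 550/575]
  500 → disc 3 (new)  [load 500/575]
  500 → disc 4 (new)  [load 500/575]
  400 → disc 5 (new)  [load 400/575]
  375 → disc 6 (new)  [load 375/575]
  375 → disc 7 (new)  [load 375/575]
  325 → disc 8 (new)  [load 325/575]
  225 → disc 8  [load 550/575]
  175 → disc 5  [load 575/575]
  175 → disc 6  [load 550/575]
8 discs opened.

8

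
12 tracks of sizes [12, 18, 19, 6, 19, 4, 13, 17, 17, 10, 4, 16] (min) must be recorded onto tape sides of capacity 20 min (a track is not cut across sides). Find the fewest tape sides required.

9

Total = 19 + 19 + 18 + 17 + 17 + 16 + 13 + 12 + 10 + 6 + 4 + 4 = 155 min.
Lower bound: ⌈155/20⌉ = 8 tape sides.
A packing using 9 tape sides:
  side 1: 19 = 19
  side 2: 19 = 19
  side 3: 18 = 18
  side 4: 17 = 17
  side 5: 17 = 17
  side 6: 16 + 4 = 20
  side 7: 13 + 6 = 19
  side 8: 12 + 4 = 16
  side 9: 10 = 10
No arrangement into 8 tape sides stays within capacity, so 9 is optimal.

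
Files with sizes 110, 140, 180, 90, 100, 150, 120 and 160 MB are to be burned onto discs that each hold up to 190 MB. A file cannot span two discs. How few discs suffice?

Total = 180 + 160 + 150 + 140 + 120 + 110 + 100 + 90 = 1050 MB.
Lower bound: ⌈1050/190⌉ = 6 discs.
Also, 7 files each exceed 95 MB, and no two of those can share a disc, so at least 7 discs are needed.
A packing using 7 discs:
  disc 1: 180 = 180
  disc 2: 160 = 160
  disc 3: 150 = 150
  disc 4: 140 = 140
  disc 5: 120 = 120
  disc 6: 110 = 110
  disc 7: 100 + 90 = 190
This matches the lower bound, so 7 is optimal.

7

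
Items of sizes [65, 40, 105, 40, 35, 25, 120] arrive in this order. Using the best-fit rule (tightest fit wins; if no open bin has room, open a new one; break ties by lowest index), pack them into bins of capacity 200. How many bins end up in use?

  65 → bin 1 (new)  [load 65/200]
  40 → bin 1  [load 105/200]
  105 → bin 2 (new)  [load 105/200]
  40 → bin 1  [load 145/200]
  35 → bin 1  [load 180/200]
  25 → bin 2  [load 130/200]
  120 → bin 3 (new)  [load 120/200]
3 bins opened.

3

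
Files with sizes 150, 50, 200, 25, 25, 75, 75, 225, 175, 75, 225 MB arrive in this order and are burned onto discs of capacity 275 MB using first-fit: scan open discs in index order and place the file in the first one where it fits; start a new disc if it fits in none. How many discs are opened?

  150 → disc 1 (new)  [load 150/275]
  50 → disc 1  [load 200/275]
  200 → disc 2 (new)  [load 200/275]
  25 → disc 1  [load 225/275]
  25 → disc 1  [load 250/275]
  75 → disc 2  [load 275/275]
  75 → disc 3 (new)  [load 75/275]
  225 → disc 4 (new)  [load 225/275]
  175 → disc 3  [load 250/275]
  75 → disc 5 (new)  [load 75/275]
  225 → disc 6 (new)  [load 225/275]
6 discs opened.

6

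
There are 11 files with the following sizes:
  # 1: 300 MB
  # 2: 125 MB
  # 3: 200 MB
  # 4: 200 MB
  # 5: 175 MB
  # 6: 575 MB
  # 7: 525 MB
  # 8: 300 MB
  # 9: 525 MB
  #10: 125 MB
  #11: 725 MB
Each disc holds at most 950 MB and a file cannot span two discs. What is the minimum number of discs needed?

Total = 725 + 575 + 525 + 525 + 300 + 300 + 200 + 200 + 175 + 125 + 125 = 3775 MB.
Lower bound: ⌈3775/950⌉ = 4 discs.
A packing using 4 discs:
  disc 1: 725 + 200 = 925
  disc 2: 575 + 200 + 175 = 950
  disc 3: 525 + 300 + 125 = 950
  disc 4: 525 + 300 + 125 = 950
This matches the lower bound, so 4 is optimal.

4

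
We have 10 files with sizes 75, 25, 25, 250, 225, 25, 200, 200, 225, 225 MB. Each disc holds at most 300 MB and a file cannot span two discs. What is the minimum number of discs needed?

Total = 250 + 225 + 225 + 225 + 200 + 200 + 75 + 25 + 25 + 25 = 1475 MB.
Lower bound: ⌈1475/300⌉ = 5 discs.
Also, 6 files each exceed 150 MB, and no two of those can share a disc, so at least 6 discs are needed.
A packing using 6 discs:
  disc 1: 250 + 25 + 25 = 300
  disc 2: 225 + 75 = 300
  disc 3: 225 + 25 = 250
  disc 4: 225 = 225
  disc 5: 200 = 200
  disc 6: 200 = 200
This matches the lower bound, so 6 is optimal.

6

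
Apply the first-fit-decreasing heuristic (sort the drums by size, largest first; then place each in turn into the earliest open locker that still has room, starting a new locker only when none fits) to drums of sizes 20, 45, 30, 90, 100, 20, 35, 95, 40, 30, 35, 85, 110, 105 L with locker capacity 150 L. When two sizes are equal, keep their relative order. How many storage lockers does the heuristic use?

6

Sorted descending: 110, 105, 100, 95, 90, 85, 45, 40, 35, 35, 30, 30, 20, 20.
  110 → locker 1 (new)  [load 110/150]
  105 → locker 2 (new)  [load 105/150]
  100 → locker 3 (new)  [load 100/150]
  95 → locker 4 (new)  [load 95/150]
  90 → locker 5 (new)  [load 90/150]
  85 → locker 6 (new)  [load 85/150]
  45 → locker 2  [load 150/150]
  40 → locker 1  [load 150/150]
  35 → locker 3  [load 135/150]
  35 → locker 4  [load 130/150]
  30 → locker 5  [load 120/150]
  30 → locker 5  [load 150/150]
  20 → locker 4  [load 150/150]
  20 → locker 6  [load 105/150]
6 storage lockers opened.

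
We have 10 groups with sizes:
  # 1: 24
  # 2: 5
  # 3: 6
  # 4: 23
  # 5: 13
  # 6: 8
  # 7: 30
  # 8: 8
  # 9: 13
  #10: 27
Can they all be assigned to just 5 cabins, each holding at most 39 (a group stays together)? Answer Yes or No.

Yes

A valid assignment using 5 cabins:
  cabin 1: 30 + 8 = 38
  cabin 2: 27 + 8 = 35
  cabin 3: 24 + 13 = 37
  cabin 4: 23 + 13 = 36
  cabin 5: 6 + 5 = 11
Every load is within 39, so 5 cabins suffice.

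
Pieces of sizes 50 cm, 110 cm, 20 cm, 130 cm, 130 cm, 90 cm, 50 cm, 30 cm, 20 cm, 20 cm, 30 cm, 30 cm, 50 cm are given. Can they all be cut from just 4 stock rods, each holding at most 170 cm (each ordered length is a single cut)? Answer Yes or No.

Total = 760 cm; ⌈760/170⌉ = 5.
At least 5 stock rods are required, but only 4 are allowed.

No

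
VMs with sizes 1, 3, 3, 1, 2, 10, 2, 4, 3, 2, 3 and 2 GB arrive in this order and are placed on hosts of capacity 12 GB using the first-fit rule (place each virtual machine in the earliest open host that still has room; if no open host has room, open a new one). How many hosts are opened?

3

  1 → host 1 (new)  [load 1/12]
  3 → host 1  [load 4/12]
  3 → host 1  [load 7/12]
  1 → host 1  [load 8/12]
  2 → host 1  [load 10/12]
  10 → host 2 (new)  [load 10/12]
  2 → host 1  [load 12/12]
  4 → host 3 (new)  [load 4/12]
  3 → host 3  [load 7/12]
  2 → host 2  [load 12/12]
  3 → host 3  [load 10/12]
  2 → host 3  [load 12/12]
3 hosts opened.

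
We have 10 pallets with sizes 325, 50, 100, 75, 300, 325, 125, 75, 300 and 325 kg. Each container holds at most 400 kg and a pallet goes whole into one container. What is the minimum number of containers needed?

6

Total = 325 + 325 + 325 + 300 + 300 + 125 + 100 + 75 + 75 + 50 = 2000 kg.
Lower bound: ⌈2000/400⌉ = 5 containers.
A packing using 6 containers:
  container 1: 325 + 75 = 400
  container 2: 325 + 75 = 400
  container 3: 325 + 50 = 375
  container 4: 300 + 100 = 400
  container 5: 300 = 300
  container 6: 125 = 125
No arrangement into 5 containers stays within capacity, so 6 is optimal.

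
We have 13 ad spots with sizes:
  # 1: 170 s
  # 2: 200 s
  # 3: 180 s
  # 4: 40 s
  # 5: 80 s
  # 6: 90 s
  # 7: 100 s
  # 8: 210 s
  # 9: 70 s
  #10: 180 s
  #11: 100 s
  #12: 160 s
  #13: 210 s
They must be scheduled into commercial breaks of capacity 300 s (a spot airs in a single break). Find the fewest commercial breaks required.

Total = 210 + 210 + 200 + 180 + 180 + 170 + 160 + 100 + 100 + 90 + 80 + 70 + 40 = 1790 s.
Lower bound: ⌈1790/300⌉ = 6 commercial breaks.
Also, 7 ad spots each exceed 150 s, and no two of those can share a break, so at least 7 commercial breaks are needed.
A packing using 7 commercial breaks:
  break 1: 210 + 90 = 300
  break 2: 210 + 80 = 290
  break 3: 200 + 100 = 300
  break 4: 180 + 100 = 280
  break 5: 180 + 70 + 40 = 290
  break 6: 170 = 170
  break 7: 160 = 160
This matches the lower bound, so 7 is optimal.

7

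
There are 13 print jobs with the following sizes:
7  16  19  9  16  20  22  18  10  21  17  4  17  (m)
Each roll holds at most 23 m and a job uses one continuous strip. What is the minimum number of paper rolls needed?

10

Total = 22 + 21 + 20 + 19 + 18 + 17 + 17 + 16 + 16 + 10 + 9 + 7 + 4 = 196 m.
Lower bound: ⌈196/23⌉ = 9 paper rolls.
A packing using 10 paper rolls:
  roll 1: 22 = 22
  roll 2: 21 = 21
  roll 3: 20 = 20
  roll 4: 19 + 4 = 23
  roll 5: 18 = 18
  roll 6: 17 = 17
  roll 7: 17 = 17
  roll 8: 16 + 7 = 23
  roll 9: 16 = 16
  roll 10: 10 + 9 = 19
No arrangement into 9 paper rolls stays within capacity, so 10 is optimal.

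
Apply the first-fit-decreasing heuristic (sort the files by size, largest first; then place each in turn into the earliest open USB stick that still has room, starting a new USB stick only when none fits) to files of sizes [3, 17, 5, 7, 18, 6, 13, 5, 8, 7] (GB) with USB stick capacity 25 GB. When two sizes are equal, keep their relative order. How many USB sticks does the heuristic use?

4

Sorted descending: 18, 17, 13, 8, 7, 7, 6, 5, 5, 3.
  18 → USB stick 1 (new)  [load 18/25]
  17 → USB stick 2 (new)  [load 17/25]
  13 → USB stick 3 (new)  [load 13/25]
  8 → USB stick 2  [load 25/25]
  7 → USB stick 1  [load 25/25]
  7 → USB stick 3  [load 20/25]
  6 → USB stick 4 (new)  [load 6/25]
  5 → USB stick 3  [load 25/25]
  5 → USB stick 4  [load 11/25]
  3 → USB stick 4  [load 14/25]
4 USB sticks opened.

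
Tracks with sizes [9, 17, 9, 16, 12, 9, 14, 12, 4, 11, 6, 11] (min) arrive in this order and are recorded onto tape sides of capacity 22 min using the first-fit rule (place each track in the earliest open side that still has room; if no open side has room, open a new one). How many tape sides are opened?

7

  9 → side 1 (new)  [load 9/22]
  17 → side 2 (new)  [load 17/22]
  9 → side 1  [load 18/22]
  16 → side 3 (new)  [load 16/22]
  12 → side 4 (new)  [load 12/22]
  9 → side 4  [load 21/22]
  14 → side 5 (new)  [load 14/22]
  12 → side 6 (new)  [load 12/22]
  4 → side 1  [load 22/22]
  11 → side 7 (new)  [load 11/22]
  6 → side 3  [load 22/22]
  11 → side 7  [load 22/22]
7 tape sides opened.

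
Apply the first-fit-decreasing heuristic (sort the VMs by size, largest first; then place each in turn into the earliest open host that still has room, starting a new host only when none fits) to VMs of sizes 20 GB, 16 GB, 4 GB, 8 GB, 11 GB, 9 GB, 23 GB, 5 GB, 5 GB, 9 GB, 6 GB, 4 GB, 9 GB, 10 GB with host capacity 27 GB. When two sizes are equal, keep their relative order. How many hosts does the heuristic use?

6

Sorted descending: 23, 20, 16, 11, 10, 9, 9, 9, 8, 6, 5, 5, 4, 4.
  23 → host 1 (new)  [load 23/27]
  20 → host 2 (new)  [load 20/27]
  16 → host 3 (new)  [load 16/27]
  11 → host 3  [load 27/27]
  10 → host 4 (new)  [load 10/27]
  9 → host 4  [load 19/27]
  9 → host 5 (new)  [load 9/27]
  9 → host 5  [load 18/27]
  8 → host 4  [load 27/27]
  6 → host 2  [load 26/27]
  5 → host 5  [load 23/27]
  5 → host 6 (new)  [load 5/27]
  4 → host 1  [load 27/27]
  4 → host 5  [load 27/27]
6 hosts opened.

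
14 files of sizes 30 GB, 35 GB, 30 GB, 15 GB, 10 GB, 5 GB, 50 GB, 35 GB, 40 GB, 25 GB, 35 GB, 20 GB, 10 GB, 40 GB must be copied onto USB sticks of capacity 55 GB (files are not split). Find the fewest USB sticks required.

8

Total = 50 + 40 + 40 + 35 + 35 + 35 + 30 + 30 + 25 + 20 + 15 + 10 + 10 + 5 = 380 GB.
Lower bound: ⌈380/55⌉ = 7 USB sticks.
Also, 8 files each exceed 55/2 GB, and no two of those can share a USB stick, so at least 8 USB sticks are needed.
A packing using 8 USB sticks:
  USB stick 1: 50 + 5 = 55
  USB stick 2: 40 + 15 = 55
  USB stick 3: 40 + 10 = 50
  USB stick 4: 35 + 20 = 55
  USB stick 5: 35 + 10 = 45
  USB stick 6: 35 = 35
  USB stick 7: 30 + 25 = 55
  USB stick 8: 30 = 30
This matches the lower bound, so 8 is optimal.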